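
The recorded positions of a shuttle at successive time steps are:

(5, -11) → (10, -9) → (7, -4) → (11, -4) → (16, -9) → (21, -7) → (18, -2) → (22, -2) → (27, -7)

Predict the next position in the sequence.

(32, -5)

Step-to-step displacements: (+5, +2), (-3, +5), (+4, +0), (+5, -5), (+5, +2), (-3, +5), (+4, +0), (+5, -5) — a repeating cycle of length 4.
step 9: apply (+5, +2) → (32, -5)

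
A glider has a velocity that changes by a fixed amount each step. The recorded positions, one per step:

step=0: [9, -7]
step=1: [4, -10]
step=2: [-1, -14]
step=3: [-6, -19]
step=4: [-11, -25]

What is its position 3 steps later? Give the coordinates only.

[-26, -49]

Taking differences between consecutive positions: [-5, -3], [-5, -4], [-5, -5], [-5, -6]. These grow by [+0, -1] each step.
step 5: [-11, -25] + [-5, -7] → [-16, -32]
step 6: [-16, -32] + [-5, -8] → [-21, -40]
step 7: [-21, -40] + [-5, -9] → [-26, -49]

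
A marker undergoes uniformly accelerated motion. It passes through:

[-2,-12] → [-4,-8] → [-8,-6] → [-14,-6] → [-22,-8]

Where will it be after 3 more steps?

Successive displacements: [-2,+4], [-4,+2], [-6,+0], [-8,-2] — each changes by [-2,-2].
step 5: [-22,-8] + [-10,-4] → [-32,-12]
step 6: [-32,-12] + [-12,-6] → [-44,-18]
step 7: [-44,-18] + [-14,-8] → [-58,-26]

[-58,-26]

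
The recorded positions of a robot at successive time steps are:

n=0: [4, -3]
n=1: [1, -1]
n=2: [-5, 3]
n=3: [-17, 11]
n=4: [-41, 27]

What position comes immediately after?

[-89, 59]

Consecutive displacements [-3, +2], [-6, +4], [-12, +8], [-24, +16] scale by a factor of 2 each step.
step 5: [-41, 27] + [-48, +32] → [-89, 59]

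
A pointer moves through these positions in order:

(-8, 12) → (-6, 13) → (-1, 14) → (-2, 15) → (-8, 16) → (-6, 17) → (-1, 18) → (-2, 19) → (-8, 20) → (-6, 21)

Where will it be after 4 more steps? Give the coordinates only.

(-6, 25)

The first coordinate repeats the cycle [-8, -6, -1, -2] with period 4; step 13 mod 4 = 1, giving -6.
The second coordinate changes by +1 each step, so at step 13 it is 12 + 13·(1) = 25.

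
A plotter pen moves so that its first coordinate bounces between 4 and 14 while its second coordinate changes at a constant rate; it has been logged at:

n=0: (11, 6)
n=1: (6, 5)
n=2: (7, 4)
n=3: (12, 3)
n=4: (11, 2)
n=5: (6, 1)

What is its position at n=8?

The first coordinate reflects between 4 and 14, moving 5 per step.
  step 6: 6 → 7
  step 7: 7 → 12
  step 8: 12 → 11
The second coordinate changes by -1 each step: at step 8 it is -2.

(11, -2)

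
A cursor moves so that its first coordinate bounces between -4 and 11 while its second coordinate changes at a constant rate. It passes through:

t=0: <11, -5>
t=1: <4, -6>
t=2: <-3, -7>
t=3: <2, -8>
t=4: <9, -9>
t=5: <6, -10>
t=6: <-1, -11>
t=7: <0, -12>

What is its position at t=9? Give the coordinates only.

<8, -14>

The first coordinate reflects between -4 and 11, moving 7 per step.
  step 8: 0 → 7
  step 9: 7 → 8
The second coordinate changes by -1 each step: at step 9 it is -14.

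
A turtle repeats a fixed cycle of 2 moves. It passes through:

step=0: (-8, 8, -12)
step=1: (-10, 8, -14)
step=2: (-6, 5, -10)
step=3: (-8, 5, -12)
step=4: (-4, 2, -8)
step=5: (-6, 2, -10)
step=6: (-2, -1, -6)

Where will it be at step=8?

Step-to-step displacements: (-2, +0, -2), (+4, -3, +4), (-2, +0, -2), (+4, -3, +4), (-2, +0, -2), (+4, -3, +4) — a repeating cycle of length 2.
step 7: apply (-2, +0, -2) → (-4, -1, -8)
step 8: apply (+4, -3, +4) → (0, -4, -4)

(0, -4, -4)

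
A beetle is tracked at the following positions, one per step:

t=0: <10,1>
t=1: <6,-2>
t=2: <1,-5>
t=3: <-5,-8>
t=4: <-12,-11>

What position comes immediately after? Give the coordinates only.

Successive displacements: <-4,-3>, <-5,-3>, <-6,-3>, <-7,-3> — each changes by <-1,+0>.
step 5: <-12,-11> + <-8,-3> → <-20,-14>

<-20,-14>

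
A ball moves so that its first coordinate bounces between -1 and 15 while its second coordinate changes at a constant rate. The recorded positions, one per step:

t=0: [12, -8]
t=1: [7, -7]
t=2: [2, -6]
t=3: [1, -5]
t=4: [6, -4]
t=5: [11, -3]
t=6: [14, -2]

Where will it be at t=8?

The first coordinate reflects between -1 and 15, moving 5 per step.
  step 7: 14 → 9
  step 8: 9 → 4
The second coordinate changes by +1 each step: at step 8 it is 0.

[4, 0]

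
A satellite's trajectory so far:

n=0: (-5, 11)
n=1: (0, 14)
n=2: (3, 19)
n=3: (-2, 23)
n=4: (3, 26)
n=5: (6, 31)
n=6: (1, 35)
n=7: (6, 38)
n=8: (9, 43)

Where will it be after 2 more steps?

Differencing gives (+5, +3), (+3, +5), (-5, +4), (+5, +3), (+3, +5), (-5, +4), (+5, +3), (+3, +5). This is the pattern (+5, +3), (+3, +5), (-5, +4) repeated.
step 9: apply (-5, +4) → (4, 47)
step 10: apply (+5, +3) → (9, 50)

(9, 50)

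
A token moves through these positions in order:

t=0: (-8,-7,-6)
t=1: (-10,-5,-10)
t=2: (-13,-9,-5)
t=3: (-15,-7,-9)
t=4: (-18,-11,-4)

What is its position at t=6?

(-23,-13,-3)

Differencing gives (-2,+2,-4), (-3,-4,+5), (-2,+2,-4), (-3,-4,+5). This is the pattern (-2,+2,-4), (-3,-4,+5) repeated.
step 5: apply (-2,+2,-4) → (-20,-9,-8)
step 6: apply (-3,-4,+5) → (-23,-13,-3)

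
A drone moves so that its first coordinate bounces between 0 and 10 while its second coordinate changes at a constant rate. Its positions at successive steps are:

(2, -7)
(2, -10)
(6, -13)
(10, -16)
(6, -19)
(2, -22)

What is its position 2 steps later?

(6, -28)

The first coordinate reflects between 0 and 10, moving 4 per step.
  step 6: 2 → 2
  step 7: 2 → 6
The second coordinate changes by -3 each step: at step 7 it is -28.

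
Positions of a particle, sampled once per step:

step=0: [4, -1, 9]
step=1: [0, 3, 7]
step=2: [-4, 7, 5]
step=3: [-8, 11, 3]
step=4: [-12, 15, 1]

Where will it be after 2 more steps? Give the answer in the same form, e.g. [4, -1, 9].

[-20, 23, -3]

Constant displacement of [-4, +4, -2] per step.
step 5: [-12, 15, 1] + [-4, +4, -2] → [-16, 19, -1]
step 6: [-16, 19, -1] + [-4, +4, -2] → [-20, 23, -3]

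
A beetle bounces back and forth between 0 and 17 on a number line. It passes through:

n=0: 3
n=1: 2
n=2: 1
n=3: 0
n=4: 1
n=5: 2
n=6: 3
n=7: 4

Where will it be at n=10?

The value travels 1 per step and bounces off the walls at 0 and 17.
  step 8: 4 → 5
  step 9: 5 → 6
  step 10: 6 → 7

7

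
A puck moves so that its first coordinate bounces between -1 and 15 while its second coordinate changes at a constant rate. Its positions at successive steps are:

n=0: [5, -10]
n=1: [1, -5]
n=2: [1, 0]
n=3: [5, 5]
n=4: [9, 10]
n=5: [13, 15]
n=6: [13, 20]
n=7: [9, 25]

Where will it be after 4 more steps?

[5, 45]

The first coordinate reflects between -1 and 15, moving 4 per step.
  step 8: 9 → 5
  step 9: 5 → 1
  step 10: 1 → 1
  step 11: 1 → 5
The second coordinate changes by +5 each step: at step 11 it is 45.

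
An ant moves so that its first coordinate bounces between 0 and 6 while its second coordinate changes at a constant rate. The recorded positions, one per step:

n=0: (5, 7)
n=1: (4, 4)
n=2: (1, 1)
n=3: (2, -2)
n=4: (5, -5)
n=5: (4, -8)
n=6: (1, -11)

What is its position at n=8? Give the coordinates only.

The first coordinate travels 3 per step and bounces off the walls at 0 and 6.
  step 7: 1 → 2
  step 8: 2 → 5
The second coordinate changes by -3 each step: at step 8 it is -17.

(5, -17)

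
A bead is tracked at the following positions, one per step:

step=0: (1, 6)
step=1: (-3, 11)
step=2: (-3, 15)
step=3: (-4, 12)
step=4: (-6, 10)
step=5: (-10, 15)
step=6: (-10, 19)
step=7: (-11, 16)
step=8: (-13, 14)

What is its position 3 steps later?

(-18, 20)

The moves between consecutive positions are (-4, +5), (+0, +4), (-1, -3), (-2, -2), (-4, +5), (+0, +4), (-1, -3), (-2, -2); they repeat the 4-cycle [(-4, +5), (+0, +4), (-1, -3), (-2, -2)].
step 9: apply (-4, +5) → (-17, 19)
step 10: apply (+0, +4) → (-17, 23)
step 11: apply (-1, -3) → (-18, 20)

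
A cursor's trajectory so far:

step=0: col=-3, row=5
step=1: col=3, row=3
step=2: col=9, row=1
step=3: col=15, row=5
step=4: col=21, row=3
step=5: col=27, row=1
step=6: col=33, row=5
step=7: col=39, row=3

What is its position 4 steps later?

The col coordinate changes by +6 each step, so at step 11 it is -3 + 11·(6) = 63.
The row coordinate repeats the cycle [5, 3, 1] with period 3; step 11 mod 3 = 2, giving 1.

col=63, row=1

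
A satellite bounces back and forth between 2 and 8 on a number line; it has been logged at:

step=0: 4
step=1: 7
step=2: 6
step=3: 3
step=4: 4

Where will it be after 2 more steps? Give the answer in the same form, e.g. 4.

6

The value reflects between 2 and 8, moving 3 per step.
  step 5: 4 → 7
  step 6: 7 → 6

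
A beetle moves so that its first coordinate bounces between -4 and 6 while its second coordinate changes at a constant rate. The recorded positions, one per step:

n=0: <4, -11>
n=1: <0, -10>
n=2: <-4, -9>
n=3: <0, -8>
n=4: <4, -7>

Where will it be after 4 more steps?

The first coordinate reflects between -4 and 6, moving 4 per step.
  step 5: 4 → 4
  step 6: 4 → 0
  step 7: 0 → -4
  step 8: -4 → 0
The second coordinate changes by +1 each step: at step 8 it is -3.

<0, -3>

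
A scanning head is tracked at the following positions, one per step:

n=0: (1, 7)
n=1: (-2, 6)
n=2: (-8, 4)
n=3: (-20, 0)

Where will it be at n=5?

Step-to-step displacements: (-3, -1), (-6, -2), (-12, -4); each is 2× the previous.
step 4: (-20, 0) + (-24, -8) → (-44, -8)
step 5: (-44, -8) + (-48, -16) → (-92, -24)

(-92, -24)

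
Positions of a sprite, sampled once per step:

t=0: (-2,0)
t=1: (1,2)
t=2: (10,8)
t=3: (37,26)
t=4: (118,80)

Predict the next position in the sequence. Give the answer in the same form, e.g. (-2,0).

(361,242)

The jumps are (+3,+2), (+9,+6), (+27,+18), (+81,+54) — a geometric progression with ratio 3.
step 5: (118,80) + (+243,+162) → (361,242)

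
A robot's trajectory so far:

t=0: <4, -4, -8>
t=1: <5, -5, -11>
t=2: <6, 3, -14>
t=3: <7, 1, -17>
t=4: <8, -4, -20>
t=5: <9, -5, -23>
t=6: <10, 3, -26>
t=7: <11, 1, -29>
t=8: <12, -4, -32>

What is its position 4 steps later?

<16, -4, -44>

The first coordinate changes by +1 each step, so at step 12 it is 4 + 12·(1) = 16.
The second coordinate repeats the cycle [-4, -5, 3, 1] with period 4; step 12 mod 4 = 0, giving -4.
The third coordinate changes by -3 each step, so at step 12 it is -8 + 12·(-3) = -44.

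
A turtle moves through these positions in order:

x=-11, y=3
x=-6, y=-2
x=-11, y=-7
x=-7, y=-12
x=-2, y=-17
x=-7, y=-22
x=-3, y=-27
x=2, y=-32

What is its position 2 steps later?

Differencing gives (+5,-5), (-5,-5), (+4,-5), (+5,-5), (-5,-5), (+4,-5), (+5,-5). This is the pattern (+5,-5), (-5,-5), (+4,-5) repeated.
step 8: apply (-5,-5) → x=-3, y=-37
step 9: apply (+4,-5) → x=1, y=-42

x=1, y=-42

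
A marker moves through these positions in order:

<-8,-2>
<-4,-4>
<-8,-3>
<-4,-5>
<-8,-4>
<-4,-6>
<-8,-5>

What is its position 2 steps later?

<-8,-6>

Differencing gives <+4,-2>, <-4,+1>, <+4,-2>, <-4,+1>, <+4,-2>, <-4,+1>. This is the pattern <+4,-2>, <-4,+1> repeated.
step 7: apply <+4,-2> → <-4,-7>
step 8: apply <-4,+1> → <-8,-6>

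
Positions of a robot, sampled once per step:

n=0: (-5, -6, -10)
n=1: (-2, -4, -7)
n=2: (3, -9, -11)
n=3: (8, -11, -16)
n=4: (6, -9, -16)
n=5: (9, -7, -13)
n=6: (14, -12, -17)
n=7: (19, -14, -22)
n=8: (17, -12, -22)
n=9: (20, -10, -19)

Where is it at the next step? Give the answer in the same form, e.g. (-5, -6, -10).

The moves between consecutive positions are (+3, +2, +3), (+5, -5, -4), (+5, -2, -5), (-2, +2, +0), (+3, +2, +3), (+5, -5, -4), (+5, -2, -5), (-2, +2, +0), (+3, +2, +3); they repeat the 4-cycle [(+3, +2, +3), (+5, -5, -4), (+5, -2, -5), (-2, +2, +0)].
step 10: apply (+5, -5, -4) → (25, -15, -23)

(25, -15, -23)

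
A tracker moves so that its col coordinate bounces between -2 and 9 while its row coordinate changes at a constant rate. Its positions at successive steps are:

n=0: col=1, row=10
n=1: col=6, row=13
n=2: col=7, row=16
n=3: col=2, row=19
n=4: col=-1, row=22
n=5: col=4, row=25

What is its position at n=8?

col=-1, row=34

The col coordinate travels 5 per step and bounces off the walls at -2 and 9.
  step 6: 4 → 9
  step 7: 9 → 4
  step 8: 4 → -1
The row coordinate changes by +3 each step: at step 8 it is 34.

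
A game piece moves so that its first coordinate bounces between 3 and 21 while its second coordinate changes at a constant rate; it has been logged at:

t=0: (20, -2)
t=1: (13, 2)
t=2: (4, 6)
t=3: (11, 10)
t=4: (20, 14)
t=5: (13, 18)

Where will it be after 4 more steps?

(13, 34)

The first coordinate travels 9 per step and bounces off the walls at 3 and 21.
  step 6: 13 → 4
  step 7: 4 → 11
  step 8: 11 → 20
  step 9: 20 → 13
The second coordinate changes by +4 each step: at step 9 it is 34.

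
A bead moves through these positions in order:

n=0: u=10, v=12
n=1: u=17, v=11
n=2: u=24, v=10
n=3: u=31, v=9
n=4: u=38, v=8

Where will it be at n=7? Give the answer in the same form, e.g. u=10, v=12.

Constant displacement of (+7, -1) per step.
step 5: u=38, v=8 + (+7, -1) → u=45, v=7
step 6: u=45, v=7 + (+7, -1) → u=52, v=6
step 7: u=52, v=6 + (+7, -1) → u=59, v=5

u=59, v=5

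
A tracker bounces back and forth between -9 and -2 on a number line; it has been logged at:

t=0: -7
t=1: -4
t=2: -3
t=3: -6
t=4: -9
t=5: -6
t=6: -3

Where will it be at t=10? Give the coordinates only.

The value reflects between -9 and -2, moving 3 per step.
  step 7: -3 → -4
  step 8: -4 → -7
  step 9: -7 → -8
  step 10: -8 → -5

-5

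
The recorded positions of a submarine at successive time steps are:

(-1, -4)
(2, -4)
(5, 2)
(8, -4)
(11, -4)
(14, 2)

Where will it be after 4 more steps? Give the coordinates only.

The first coordinate changes by +3 each step, so at step 9 it is -1 + 9·(3) = 26.
The second coordinate repeats the cycle [-4, -4, 2] with period 3; step 9 mod 3 = 0, giving -4.

(26, -4)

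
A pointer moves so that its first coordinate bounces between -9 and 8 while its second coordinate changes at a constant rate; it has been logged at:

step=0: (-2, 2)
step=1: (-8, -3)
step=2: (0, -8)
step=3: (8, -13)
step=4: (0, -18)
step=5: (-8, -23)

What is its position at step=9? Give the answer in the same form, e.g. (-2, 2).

The first coordinate reflects between -9 and 8, moving 8 per step.
  step 6: -8 → -2
  step 7: -2 → 6
  step 8: 6 → 2
  step 9: 2 → -6
The second coordinate changes by -5 each step: at step 9 it is -43.

(-6, -43)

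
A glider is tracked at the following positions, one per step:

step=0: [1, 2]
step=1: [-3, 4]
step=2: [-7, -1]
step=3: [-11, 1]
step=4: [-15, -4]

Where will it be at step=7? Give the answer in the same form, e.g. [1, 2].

[-27, -5]

Step-to-step displacements: [-4, +2], [-4, -5], [-4, +2], [-4, -5] — a repeating cycle of length 2.
step 5: apply [-4, +2] → [-19, -2]
step 6: apply [-4, -5] → [-23, -7]
step 7: apply [-4, +2] → [-27, -5]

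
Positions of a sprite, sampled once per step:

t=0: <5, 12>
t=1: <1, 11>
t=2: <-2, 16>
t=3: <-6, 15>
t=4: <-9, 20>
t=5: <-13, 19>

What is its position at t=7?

Differencing gives <-4, -1>, <-3, +5>, <-4, -1>, <-3, +5>, <-4, -1>. This is the pattern <-4, -1>, <-3, +5> repeated.
step 6: apply <-3, +5> → <-16, 24>
step 7: apply <-4, -1> → <-20, 23>

<-20, 23>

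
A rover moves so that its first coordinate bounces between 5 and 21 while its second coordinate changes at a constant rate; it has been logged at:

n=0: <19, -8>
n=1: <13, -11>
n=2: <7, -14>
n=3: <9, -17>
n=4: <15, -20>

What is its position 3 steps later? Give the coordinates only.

<9, -29>

The first coordinate travels 6 per step and bounces off the walls at 5 and 21.
  step 5: 15 → 21
  step 6: 21 → 15
  step 7: 15 → 9
The second coordinate changes by -3 each step: at step 7 it is -29.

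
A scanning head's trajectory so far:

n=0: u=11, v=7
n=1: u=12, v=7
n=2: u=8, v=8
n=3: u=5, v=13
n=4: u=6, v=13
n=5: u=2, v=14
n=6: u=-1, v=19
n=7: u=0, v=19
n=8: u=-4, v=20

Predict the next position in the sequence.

Differencing gives (+1, +0), (-4, +1), (-3, +5), (+1, +0), (-4, +1), (-3, +5), (+1, +0), (-4, +1). This is the pattern (+1, +0), (-4, +1), (-3, +5) repeated.
step 9: apply (-3, +5) → u=-7, v=25

u=-7, v=25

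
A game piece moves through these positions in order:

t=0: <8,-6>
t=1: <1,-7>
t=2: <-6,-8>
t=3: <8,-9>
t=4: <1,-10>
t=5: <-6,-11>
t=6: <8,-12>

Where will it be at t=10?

The first coordinate repeats the cycle [8, 1, -6] with period 3; step 10 mod 3 = 1, giving 1.
The second coordinate changes by -1 each step, so at step 10 it is -6 + 10·(-1) = -16.

<1,-16>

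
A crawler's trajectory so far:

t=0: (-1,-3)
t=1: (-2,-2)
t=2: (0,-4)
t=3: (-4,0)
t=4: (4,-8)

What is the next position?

(-12,8)

Step-to-step displacements: (-1,+1), (+2,-2), (-4,+4), (+8,-8); each is -2× the previous.
step 5: (4,-8) + (-16,+16) → (-12,8)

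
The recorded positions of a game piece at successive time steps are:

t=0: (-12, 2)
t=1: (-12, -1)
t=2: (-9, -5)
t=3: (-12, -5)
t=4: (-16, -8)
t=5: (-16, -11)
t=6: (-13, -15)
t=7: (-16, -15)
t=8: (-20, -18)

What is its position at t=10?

(-17, -25)

The moves between consecutive positions are (+0, -3), (+3, -4), (-3, +0), (-4, -3), (+0, -3), (+3, -4), (-3, +0), (-4, -3); they repeat the 4-cycle [(+0, -3), (+3, -4), (-3, +0), (-4, -3)].
step 9: apply (+0, -3) → (-20, -21)
step 10: apply (+3, -4) → (-17, -25)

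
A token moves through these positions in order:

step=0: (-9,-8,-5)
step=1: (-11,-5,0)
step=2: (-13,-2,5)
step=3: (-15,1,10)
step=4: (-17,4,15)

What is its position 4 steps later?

(-25,16,35)

The position changes by (-2,+3,+5) every step.
step 5: (-17,4,15) + (-2,+3,+5) → (-19,7,20)
step 6: (-19,7,20) + (-2,+3,+5) → (-21,10,25)
step 7: (-21,10,25) + (-2,+3,+5) → (-23,13,30)
step 8: (-23,13,30) + (-2,+3,+5) → (-25,16,35)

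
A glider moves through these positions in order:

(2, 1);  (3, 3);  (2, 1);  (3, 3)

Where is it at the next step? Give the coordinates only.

(2, 1)

The jumps are (+1, +2), (-1, -2), (+1, +2) — a geometric progression with ratio -1.
step 4: (3, 3) + (-1, -2) → (2, 1)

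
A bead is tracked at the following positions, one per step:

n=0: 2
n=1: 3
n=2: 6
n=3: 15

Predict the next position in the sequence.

Step-to-step displacements: +1, +3, +9; each is 3× the previous.
step 4: 15 + 27 → 42

42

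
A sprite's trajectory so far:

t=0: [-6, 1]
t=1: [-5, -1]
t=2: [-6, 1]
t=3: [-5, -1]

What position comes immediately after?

The jumps are [+1, -2], [-1, +2], [+1, -2] — a geometric progression with ratio -1.
step 4: [-5, -1] + [-1, +2] → [-6, 1]

[-6, 1]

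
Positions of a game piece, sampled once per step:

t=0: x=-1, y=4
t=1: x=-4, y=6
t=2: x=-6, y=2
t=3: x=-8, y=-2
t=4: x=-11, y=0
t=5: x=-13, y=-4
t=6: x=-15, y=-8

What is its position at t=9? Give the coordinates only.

x=-22, y=-14

Differencing gives (-3, +2), (-2, -4), (-2, -4), (-3, +2), (-2, -4), (-2, -4). This is the pattern (-3, +2), (-2, -4), (-2, -4) repeated.
step 7: apply (-3, +2) → x=-18, y=-6
step 8: apply (-2, -4) → x=-20, y=-10
step 9: apply (-2, -4) → x=-22, y=-14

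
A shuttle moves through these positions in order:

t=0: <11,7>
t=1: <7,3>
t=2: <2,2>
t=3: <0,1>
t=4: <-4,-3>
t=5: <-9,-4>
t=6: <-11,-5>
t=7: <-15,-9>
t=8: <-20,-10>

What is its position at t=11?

The moves between consecutive positions are <-4,-4>, <-5,-1>, <-2,-1>, <-4,-4>, <-5,-1>, <-2,-1>, <-4,-4>, <-5,-1>; they repeat the 3-cycle [<-4,-4>, <-5,-1>, <-2,-1>].
step 9: apply <-2,-1> → <-22,-11>
step 10: apply <-4,-4> → <-26,-15>
step 11: apply <-5,-1> → <-31,-16>

<-31,-16>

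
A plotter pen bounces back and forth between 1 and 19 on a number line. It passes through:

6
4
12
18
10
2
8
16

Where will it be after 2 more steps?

The value reflects between 1 and 19, moving 8 per step.
  step 8: 16 → 14
  step 9: 14 → 6

6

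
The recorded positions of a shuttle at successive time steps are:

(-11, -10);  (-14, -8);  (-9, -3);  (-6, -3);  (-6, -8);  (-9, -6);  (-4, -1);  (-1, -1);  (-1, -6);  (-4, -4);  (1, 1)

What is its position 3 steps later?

(1, -2)

The moves between consecutive positions are (-3, +2), (+5, +5), (+3, +0), (+0, -5), (-3, +2), (+5, +5), (+3, +0), (+0, -5), (-3, +2), (+5, +5); they repeat the 4-cycle [(-3, +2), (+5, +5), (+3, +0), (+0, -5)].
step 11: apply (+3, +0) → (4, 1)
step 12: apply (+0, -5) → (4, -4)
step 13: apply (-3, +2) → (1, -2)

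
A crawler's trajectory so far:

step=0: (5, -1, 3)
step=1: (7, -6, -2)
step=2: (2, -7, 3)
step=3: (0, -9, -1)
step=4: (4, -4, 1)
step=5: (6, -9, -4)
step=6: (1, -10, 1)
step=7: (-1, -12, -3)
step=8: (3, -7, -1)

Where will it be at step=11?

The moves between consecutive positions are (+2, -5, -5), (-5, -1, +5), (-2, -2, -4), (+4, +5, +2), (+2, -5, -5), (-5, -1, +5), (-2, -2, -4), (+4, +5, +2); they repeat the 4-cycle [(+2, -5, -5), (-5, -1, +5), (-2, -2, -4), (+4, +5, +2)].
step 9: apply (+2, -5, -5) → (5, -12, -6)
step 10: apply (-5, -1, +5) → (0, -13, -1)
step 11: apply (-2, -2, -4) → (-2, -15, -5)

(-2, -15, -5)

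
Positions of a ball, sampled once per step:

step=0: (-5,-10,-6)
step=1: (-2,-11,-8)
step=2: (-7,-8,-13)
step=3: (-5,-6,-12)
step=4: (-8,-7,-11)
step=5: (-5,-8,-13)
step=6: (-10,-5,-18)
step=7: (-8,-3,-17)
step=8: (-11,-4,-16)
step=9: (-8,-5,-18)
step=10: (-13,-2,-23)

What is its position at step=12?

(-14,-1,-21)

Step-to-step displacements: (+3,-1,-2), (-5,+3,-5), (+2,+2,+1), (-3,-1,+1), (+3,-1,-2), (-5,+3,-5), (+2,+2,+1), (-3,-1,+1), (+3,-1,-2), (-5,+3,-5) — a repeating cycle of length 4.
step 11: apply (+2,+2,+1) → (-11,0,-22)
step 12: apply (-3,-1,+1) → (-14,-1,-21)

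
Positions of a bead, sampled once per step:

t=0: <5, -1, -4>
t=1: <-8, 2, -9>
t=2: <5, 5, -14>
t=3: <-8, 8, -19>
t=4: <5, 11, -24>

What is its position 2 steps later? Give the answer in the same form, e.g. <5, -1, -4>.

The first coordinate repeats the cycle [5, -8] with period 2; step 6 mod 2 = 0, giving 5.
The second coordinate changes by +3 each step, so at step 6 it is -1 + 6·(3) = 17.
The third coordinate changes by -5 each step, so at step 6 it is -4 + 6·(-5) = -34.

<5, 17, -34>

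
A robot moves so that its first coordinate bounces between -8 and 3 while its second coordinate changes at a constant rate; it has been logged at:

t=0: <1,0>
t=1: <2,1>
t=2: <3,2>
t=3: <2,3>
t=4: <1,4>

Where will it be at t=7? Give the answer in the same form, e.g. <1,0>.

<-2,7>

The first coordinate reflects between -8 and 3, moving 1 per step.
  step 5: 1 → 0
  step 6: 0 → -1
  step 7: -1 → -2
The second coordinate changes by +1 each step: at step 7 it is 7.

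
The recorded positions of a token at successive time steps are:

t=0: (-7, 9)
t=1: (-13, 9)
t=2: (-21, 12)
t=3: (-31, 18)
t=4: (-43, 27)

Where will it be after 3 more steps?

(-91, 72)

Successive displacements: (-6, +0), (-8, +3), (-10, +6), (-12, +9) — each changes by (-2, +3).
step 5: (-43, 27) + (-14, +12) → (-57, 39)
step 6: (-57, 39) + (-16, +15) → (-73, 54)
step 7: (-73, 54) + (-18, +18) → (-91, 72)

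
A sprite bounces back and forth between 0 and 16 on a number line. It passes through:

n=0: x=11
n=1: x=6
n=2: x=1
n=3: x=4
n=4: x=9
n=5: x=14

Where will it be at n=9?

The value reflects between 0 and 16, moving 5 per step.
  step 6: 14 → 13
  step 7: 13 → 8
  step 8: 8 → 3
  step 9: 3 → 2

x=2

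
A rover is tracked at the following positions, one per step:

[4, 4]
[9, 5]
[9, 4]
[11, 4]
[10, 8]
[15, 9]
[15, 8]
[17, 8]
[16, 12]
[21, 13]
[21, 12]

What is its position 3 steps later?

[27, 17]

Step-to-step displacements: [+5, +1], [+0, -1], [+2, +0], [-1, +4], [+5, +1], [+0, -1], [+2, +0], [-1, +4], [+5, +1], [+0, -1] — a repeating cycle of length 4.
step 11: apply [+2, +0] → [23, 12]
step 12: apply [-1, +4] → [22, 16]
step 13: apply [+5, +1] → [27, 17]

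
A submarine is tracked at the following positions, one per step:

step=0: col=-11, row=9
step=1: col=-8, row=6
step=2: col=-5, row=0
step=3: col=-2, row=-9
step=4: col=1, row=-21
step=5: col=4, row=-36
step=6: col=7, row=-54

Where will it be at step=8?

First differences are (+3,-3), (+3,-6), (+3,-9), (+3,-12), (+3,-15), (+3,-18); their common second difference is (+0,-3) (constant acceleration).
step 7: col=7, row=-54 + (+3,-21) → col=10, row=-75
step 8: col=10, row=-75 + (+3,-24) → col=13, row=-99

col=13, row=-99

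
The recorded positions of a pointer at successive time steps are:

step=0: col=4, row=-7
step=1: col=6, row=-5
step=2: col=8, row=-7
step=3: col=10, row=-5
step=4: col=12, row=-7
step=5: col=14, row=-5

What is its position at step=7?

col=18, row=-5

Col: linear, +2 per step → 18 at step 7.
Row: cycles through -7, -5 every 2 steps. Step 7 lands at position 1 of the cycle → -5.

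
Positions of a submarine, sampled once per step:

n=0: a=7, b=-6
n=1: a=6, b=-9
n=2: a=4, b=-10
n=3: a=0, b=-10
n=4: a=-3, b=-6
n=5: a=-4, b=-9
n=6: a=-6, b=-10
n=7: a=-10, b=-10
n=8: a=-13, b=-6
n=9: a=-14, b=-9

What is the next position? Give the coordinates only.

Differencing gives (-1, -3), (-2, -1), (-4, +0), (-3, +4), (-1, -3), (-2, -1), (-4, +0), (-3, +4), (-1, -3). This is the pattern (-1, -3), (-2, -1), (-4, +0), (-3, +4) repeated.
step 10: apply (-2, -1) → a=-16, b=-10

a=-16, b=-10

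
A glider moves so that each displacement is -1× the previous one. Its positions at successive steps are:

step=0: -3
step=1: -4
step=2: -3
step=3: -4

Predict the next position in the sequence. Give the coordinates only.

Consecutive displacements -1, +1, -1 scale by a factor of -1 each step.
step 4: -4 + 1 → -3

-3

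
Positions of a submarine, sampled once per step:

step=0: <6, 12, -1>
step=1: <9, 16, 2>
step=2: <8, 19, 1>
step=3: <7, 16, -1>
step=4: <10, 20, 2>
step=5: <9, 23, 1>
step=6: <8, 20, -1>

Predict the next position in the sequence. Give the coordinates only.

Differencing gives <+3, +4, +3>, <-1, +3, -1>, <-1, -3, -2>, <+3, +4, +3>, <-1, +3, -1>, <-1, -3, -2>. This is the pattern <+3, +4, +3>, <-1, +3, -1>, <-1, -3, -2> repeated.
step 7: apply <+3, +4, +3> → <11, 24, 2>

<11, 24, 2>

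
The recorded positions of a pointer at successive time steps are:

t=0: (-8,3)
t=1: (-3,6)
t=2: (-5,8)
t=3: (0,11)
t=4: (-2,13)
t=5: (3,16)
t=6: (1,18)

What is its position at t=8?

The moves between consecutive positions are (+5,+3), (-2,+2), (+5,+3), (-2,+2), (+5,+3), (-2,+2); they repeat the 2-cycle [(+5,+3), (-2,+2)].
step 7: apply (+5,+3) → (6,21)
step 8: apply (-2,+2) → (4,23)

(4,23)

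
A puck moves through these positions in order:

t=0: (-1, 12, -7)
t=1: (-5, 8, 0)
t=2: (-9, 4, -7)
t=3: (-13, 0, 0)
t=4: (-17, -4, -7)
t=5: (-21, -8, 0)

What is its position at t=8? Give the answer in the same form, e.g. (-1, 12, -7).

The first coordinate changes by -4 each step, so at step 8 it is -1 + 8·(-4) = -33.
The second coordinate changes by -4 each step, so at step 8 it is 12 + 8·(-4) = -20.
The third coordinate repeats the cycle [-7, 0] with period 2; step 8 mod 2 = 0, giving -7.

(-33, -20, -7)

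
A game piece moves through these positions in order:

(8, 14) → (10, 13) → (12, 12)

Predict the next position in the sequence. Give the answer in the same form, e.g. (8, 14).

(14, 11)

Each step adds (+2, -1) to the position.
step 3: (12, 12) + (+2, -1) → (14, 11)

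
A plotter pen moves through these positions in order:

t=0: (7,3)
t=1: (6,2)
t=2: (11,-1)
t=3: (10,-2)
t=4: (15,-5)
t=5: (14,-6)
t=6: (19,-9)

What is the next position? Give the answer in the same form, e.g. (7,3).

(18,-10)

Differencing gives (-1,-1), (+5,-3), (-1,-1), (+5,-3), (-1,-1), (+5,-3). This is the pattern (-1,-1), (+5,-3) repeated.
step 7: apply (-1,-1) → (18,-10)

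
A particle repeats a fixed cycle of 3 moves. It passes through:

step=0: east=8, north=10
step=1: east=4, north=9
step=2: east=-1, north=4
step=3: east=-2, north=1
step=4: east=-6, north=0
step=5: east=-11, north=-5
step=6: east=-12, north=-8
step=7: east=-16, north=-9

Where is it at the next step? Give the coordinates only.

east=-21, north=-14

The moves between consecutive positions are (-4, -1), (-5, -5), (-1, -3), (-4, -1), (-5, -5), (-1, -3), (-4, -1); they repeat the 3-cycle [(-4, -1), (-5, -5), (-1, -3)].
step 8: apply (-5, -5) → east=-21, north=-14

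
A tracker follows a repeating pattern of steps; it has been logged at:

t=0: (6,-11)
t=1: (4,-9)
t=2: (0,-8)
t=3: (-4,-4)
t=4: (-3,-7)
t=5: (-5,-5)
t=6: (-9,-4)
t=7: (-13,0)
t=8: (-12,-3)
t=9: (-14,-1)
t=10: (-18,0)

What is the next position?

(-22,4)

Step-to-step displacements: (-2,+2), (-4,+1), (-4,+4), (+1,-3), (-2,+2), (-4,+1), (-4,+4), (+1,-3), (-2,+2), (-4,+1) — a repeating cycle of length 4.
step 11: apply (-4,+4) → (-22,4)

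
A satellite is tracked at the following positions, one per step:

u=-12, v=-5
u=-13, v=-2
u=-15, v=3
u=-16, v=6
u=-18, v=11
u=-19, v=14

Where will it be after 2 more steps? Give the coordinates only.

u=-22, v=22

Differencing gives (-1,+3), (-2,+5), (-1,+3), (-2,+5), (-1,+3). This is the pattern (-1,+3), (-2,+5) repeated.
step 6: apply (-2,+5) → u=-21, v=19
step 7: apply (-1,+3) → u=-22, v=22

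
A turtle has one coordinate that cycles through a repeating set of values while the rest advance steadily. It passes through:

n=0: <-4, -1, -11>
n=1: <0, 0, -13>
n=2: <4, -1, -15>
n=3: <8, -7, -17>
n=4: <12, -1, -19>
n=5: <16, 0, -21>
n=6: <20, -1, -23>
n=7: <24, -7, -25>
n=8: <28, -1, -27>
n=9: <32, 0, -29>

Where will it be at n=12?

The first coordinate changes by +4 each step, so at step 12 it is -4 + 12·(4) = 44.
The second coordinate repeats the cycle [-1, 0, -1, -7] with period 4; step 12 mod 4 = 0, giving -1.
The third coordinate changes by -2 each step, so at step 12 it is -11 + 12·(-2) = -35.

<44, -1, -35>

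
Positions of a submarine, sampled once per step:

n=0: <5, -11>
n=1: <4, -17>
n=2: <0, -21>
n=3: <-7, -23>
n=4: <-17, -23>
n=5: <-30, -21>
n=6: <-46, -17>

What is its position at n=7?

Taking differences between consecutive positions: <-1, -6>, <-4, -4>, <-7, -2>, <-10, +0>, <-13, +2>, <-16, +4>. These grow by <-3, +2> each step.
step 7: <-46, -17> + <-19, +6> → <-65, -11>

<-65, -11>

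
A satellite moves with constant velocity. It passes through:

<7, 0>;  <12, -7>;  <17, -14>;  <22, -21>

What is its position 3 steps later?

<37, -42>

Constant displacement of <+5, -7> per step.
step 4: <22, -21> + <+5, -7> → <27, -28>
step 5: <27, -28> + <+5, -7> → <32, -35>
step 6: <32, -35> + <+5, -7> → <37, -42>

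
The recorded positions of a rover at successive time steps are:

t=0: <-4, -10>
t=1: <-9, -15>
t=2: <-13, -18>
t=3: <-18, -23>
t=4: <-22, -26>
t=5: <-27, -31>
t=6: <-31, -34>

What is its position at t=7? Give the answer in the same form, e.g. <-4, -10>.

Differencing gives <-5, -5>, <-4, -3>, <-5, -5>, <-4, -3>, <-5, -5>, <-4, -3>. This is the pattern <-5, -5>, <-4, -3> repeated.
step 7: apply <-5, -5> → <-36, -39>

<-36, -39>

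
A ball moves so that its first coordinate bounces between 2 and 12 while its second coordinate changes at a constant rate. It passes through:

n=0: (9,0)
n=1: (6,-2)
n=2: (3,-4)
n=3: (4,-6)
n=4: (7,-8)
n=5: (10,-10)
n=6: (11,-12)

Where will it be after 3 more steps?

The first coordinate reflects between 2 and 12, moving 3 per step.
  step 7: 11 → 8
  step 8: 8 → 5
  step 9: 5 → 2
The second coordinate changes by -2 each step: at step 9 it is -18.

(2,-18)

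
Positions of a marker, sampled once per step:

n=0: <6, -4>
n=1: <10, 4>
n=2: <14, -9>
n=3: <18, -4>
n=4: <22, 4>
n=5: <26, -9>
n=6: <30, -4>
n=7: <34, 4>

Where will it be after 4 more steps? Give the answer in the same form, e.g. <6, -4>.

<50, -9>

The first coordinate changes by +4 each step, so at step 11 it is 6 + 11·(4) = 50.
The second coordinate repeats the cycle [-4, 4, -9] with period 3; step 11 mod 3 = 2, giving -9.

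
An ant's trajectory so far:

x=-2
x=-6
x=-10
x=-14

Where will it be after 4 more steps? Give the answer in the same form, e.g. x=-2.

x=-30

Each step adds -4 to the position.
step 4: -14 − 4 → x=-18
step 5: -18 − 4 → x=-22
step 6: -22 − 4 → x=-26
step 7: -26 − 4 → x=-30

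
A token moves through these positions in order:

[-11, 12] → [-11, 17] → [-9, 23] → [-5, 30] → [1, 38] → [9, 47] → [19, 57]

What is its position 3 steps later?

[61, 93]

Taking differences between consecutive positions: [+0, +5], [+2, +6], [+4, +7], [+6, +8], [+8, +9], [+10, +10]. These grow by [+2, +1] each step.
step 7: [19, 57] + [+12, +11] → [31, 68]
step 8: [31, 68] + [+14, +12] → [45, 80]
step 9: [45, 80] + [+16, +13] → [61, 93]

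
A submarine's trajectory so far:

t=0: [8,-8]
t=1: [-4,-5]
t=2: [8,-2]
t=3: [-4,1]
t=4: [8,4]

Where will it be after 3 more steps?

[-4,13]

The first coordinate repeats the cycle [8, -4] with period 2; step 7 mod 2 = 1, giving -4.
The second coordinate changes by +3 each step, so at step 7 it is -8 + 7·(3) = 13.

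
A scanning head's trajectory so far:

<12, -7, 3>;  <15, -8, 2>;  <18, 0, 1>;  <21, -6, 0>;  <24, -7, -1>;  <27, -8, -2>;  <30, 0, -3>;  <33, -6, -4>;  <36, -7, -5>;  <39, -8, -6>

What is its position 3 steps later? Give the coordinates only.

The first coordinate changes by +3 each step, so at step 12 it is 12 + 12·(3) = 48.
The second coordinate repeats the cycle [-7, -8, 0, -6] with period 4; step 12 mod 4 = 0, giving -7.
The third coordinate changes by -1 each step, so at step 12 it is 3 + 12·(-1) = -9.

<48, -7, -9>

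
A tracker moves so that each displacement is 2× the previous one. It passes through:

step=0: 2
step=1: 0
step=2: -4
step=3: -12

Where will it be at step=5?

-60

The jumps are -2, -4, -8 — a geometric progression with ratio 2.
step 4: -12 − 16 → -28
step 5: -28 − 32 → -60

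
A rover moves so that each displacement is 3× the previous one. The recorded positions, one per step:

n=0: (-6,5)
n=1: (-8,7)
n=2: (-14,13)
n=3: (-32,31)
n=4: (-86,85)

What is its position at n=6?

(-734,733)

Consecutive displacements (-2,+2), (-6,+6), (-18,+18), (-54,+54) scale by a factor of 3 each step.
step 5: (-86,85) + (-162,+162) → (-248,247)
step 6: (-248,247) + (-486,+486) → (-734,733)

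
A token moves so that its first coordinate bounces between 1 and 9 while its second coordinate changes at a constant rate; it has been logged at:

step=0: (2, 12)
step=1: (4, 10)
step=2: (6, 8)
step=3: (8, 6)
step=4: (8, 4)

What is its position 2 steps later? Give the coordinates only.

The first coordinate reflects between 1 and 9, moving 2 per step.
  step 5: 8 → 6
  step 6: 6 → 4
The second coordinate changes by -2 each step: at step 6 it is 0.

(4, 0)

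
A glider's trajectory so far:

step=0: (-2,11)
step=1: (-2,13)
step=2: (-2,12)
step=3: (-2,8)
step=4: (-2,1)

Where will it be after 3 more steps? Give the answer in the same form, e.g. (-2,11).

(-2,-38)

First differences are (+0,+2), (+0,-1), (+0,-4), (+0,-7); their common second difference is (+0,-3) (constant acceleration).
step 5: (-2,1) + (+0,-10) → (-2,-9)
step 6: (-2,-9) + (+0,-13) → (-2,-22)
step 7: (-2,-22) + (+0,-16) → (-2,-38)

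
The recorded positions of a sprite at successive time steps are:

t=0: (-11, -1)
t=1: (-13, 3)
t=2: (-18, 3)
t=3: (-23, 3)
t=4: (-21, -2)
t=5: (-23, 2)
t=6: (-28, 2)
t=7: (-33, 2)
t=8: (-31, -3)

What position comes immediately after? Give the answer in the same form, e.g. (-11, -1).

The moves between consecutive positions are (-2, +4), (-5, +0), (-5, +0), (+2, -5), (-2, +4), (-5, +0), (-5, +0), (+2, -5); they repeat the 4-cycle [(-2, +4), (-5, +0), (-5, +0), (+2, -5)].
step 9: apply (-2, +4) → (-33, 1)

(-33, 1)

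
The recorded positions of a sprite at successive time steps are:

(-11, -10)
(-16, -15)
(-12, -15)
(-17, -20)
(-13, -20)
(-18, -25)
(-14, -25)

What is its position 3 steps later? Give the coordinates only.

Step-to-step displacements: (-5, -5), (+4, +0), (-5, -5), (+4, +0), (-5, -5), (+4, +0) — a repeating cycle of length 2.
step 7: apply (-5, -5) → (-19, -30)
step 8: apply (+4, +0) → (-15, -30)
step 9: apply (-5, -5) → (-20, -35)

(-20, -35)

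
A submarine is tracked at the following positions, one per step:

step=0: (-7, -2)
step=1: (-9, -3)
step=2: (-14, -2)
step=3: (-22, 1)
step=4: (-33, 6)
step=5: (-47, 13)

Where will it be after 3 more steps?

First differences are (-2, -1), (-5, +1), (-8, +3), (-11, +5), (-14, +7); their common second difference is (-3, +2) (constant acceleration).
step 6: (-47, 13) + (-17, +9) → (-64, 22)
step 7: (-64, 22) + (-20, +11) → (-84, 33)
step 8: (-84, 33) + (-23, +13) → (-107, 46)

(-107, 46)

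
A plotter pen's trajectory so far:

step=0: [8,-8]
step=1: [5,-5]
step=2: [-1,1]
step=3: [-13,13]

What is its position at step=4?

[-37,37]

Consecutive displacements [-3,+3], [-6,+6], [-12,+12] scale by a factor of 2 each step.
step 4: [-13,13] + [-24,+24] → [-37,37]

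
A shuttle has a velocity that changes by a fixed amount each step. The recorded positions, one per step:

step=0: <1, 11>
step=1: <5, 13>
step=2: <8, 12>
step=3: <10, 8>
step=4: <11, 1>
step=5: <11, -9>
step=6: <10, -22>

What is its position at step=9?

<1, -79>

First differences are <+4, +2>, <+3, -1>, <+2, -4>, <+1, -7>, <+0, -10>, <-1, -13>; their common second difference is <-1, -3> (constant acceleration).
step 7: <10, -22> + <-2, -16> → <8, -38>
step 8: <8, -38> + <-3, -19> → <5, -57>
step 9: <5, -57> + <-4, -22> → <1, -79>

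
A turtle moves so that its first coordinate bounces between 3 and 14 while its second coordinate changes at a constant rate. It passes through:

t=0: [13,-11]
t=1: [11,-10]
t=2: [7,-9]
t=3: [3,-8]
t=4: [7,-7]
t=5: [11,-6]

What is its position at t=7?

[9,-4]

The first coordinate reflects between 3 and 14, moving 4 per step.
  step 6: 11 → 13
  step 7: 13 → 9
The second coordinate changes by +1 each step: at step 7 it is -4.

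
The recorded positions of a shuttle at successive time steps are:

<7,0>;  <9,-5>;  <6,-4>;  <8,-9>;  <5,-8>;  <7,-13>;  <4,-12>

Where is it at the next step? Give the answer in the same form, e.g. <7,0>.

Step-to-step displacements: <+2,-5>, <-3,+1>, <+2,-5>, <-3,+1>, <+2,-5>, <-3,+1> — a repeating cycle of length 2.
step 7: apply <+2,-5> → <6,-17>

<6,-17>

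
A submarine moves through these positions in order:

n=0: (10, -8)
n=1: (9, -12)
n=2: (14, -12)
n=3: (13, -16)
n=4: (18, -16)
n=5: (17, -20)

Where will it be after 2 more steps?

Step-to-step displacements: (-1, -4), (+5, +0), (-1, -4), (+5, +0), (-1, -4) — a repeating cycle of length 2.
step 6: apply (+5, +0) → (22, -20)
step 7: apply (-1, -4) → (21, -24)

(21, -24)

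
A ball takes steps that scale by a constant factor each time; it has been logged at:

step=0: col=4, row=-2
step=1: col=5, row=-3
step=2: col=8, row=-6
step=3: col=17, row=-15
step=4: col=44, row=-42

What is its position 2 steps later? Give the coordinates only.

Consecutive displacements (+1,-1), (+3,-3), (+9,-9), (+27,-27) scale by a factor of 3 each step.
step 5: col=44, row=-42 + (+81,-81) → col=125, row=-123
step 6: col=125, row=-123 + (+243,-243) → col=368, row=-366

col=368, row=-366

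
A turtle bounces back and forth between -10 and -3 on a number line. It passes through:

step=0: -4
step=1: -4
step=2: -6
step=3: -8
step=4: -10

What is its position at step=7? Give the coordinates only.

The value travels 2 per step and bounces off the walls at -10 and -3.
  step 5: -10 → -8
  step 6: -8 → -6
  step 7: -6 → -4

-4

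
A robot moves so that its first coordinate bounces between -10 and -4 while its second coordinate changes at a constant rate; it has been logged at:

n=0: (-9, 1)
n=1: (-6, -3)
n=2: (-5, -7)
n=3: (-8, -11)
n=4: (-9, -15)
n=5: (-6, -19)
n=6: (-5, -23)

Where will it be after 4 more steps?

The first coordinate reflects between -10 and -4, moving 3 per step.
  step 7: -5 → -8
  step 8: -8 → -9
  step 9: -9 → -6
  step 10: -6 → -5
The second coordinate changes by -4 each step: at step 10 it is -39.

(-5, -39)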